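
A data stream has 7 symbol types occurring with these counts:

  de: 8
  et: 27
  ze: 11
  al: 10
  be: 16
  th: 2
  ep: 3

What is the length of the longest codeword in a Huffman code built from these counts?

Merge the two lowest-weight nodes at each step:
merge th(2) and ep(3): 5
merge 5 and de(8): 13
merge al(10) and ze(11): 21
merge 13 and be(16): 29
merge 21 and et(27): 48
merge 29 and 48: 77
The rarest symbols sit at the bottom; the longest codeword is 4 bits.

4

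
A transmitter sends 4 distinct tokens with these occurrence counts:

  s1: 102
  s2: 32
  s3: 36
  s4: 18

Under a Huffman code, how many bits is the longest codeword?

3

Merge the two lowest-weight nodes at each step:
combine s4(18), s2(32) → 50
combine s3(36), 50 → 86
combine 86, s1(102) → 188
Maximum depth reached is 3.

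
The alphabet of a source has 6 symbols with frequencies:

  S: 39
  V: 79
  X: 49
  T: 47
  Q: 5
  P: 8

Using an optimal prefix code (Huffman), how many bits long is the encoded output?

Greedily combine the two least-frequent nodes:
merge Q(5) and P(8): 13
merge 13 and S(39): 52
merge T(47) and X(49): 96
merge 52 and V(79): 131
merge 96 and 131: 227
Each symbol's bit-cost is frequency × depth; summing gives 519 bits (equivalently 13 + 52 + 96 + 131 + 227).

519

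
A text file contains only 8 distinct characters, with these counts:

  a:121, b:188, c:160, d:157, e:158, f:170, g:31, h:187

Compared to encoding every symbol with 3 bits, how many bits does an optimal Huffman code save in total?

36

Fixed-length: 3 bits × 1172 symbols = 3516 bits.
Huffman merges:
combine g(31), a(121) → 152
combine 152, d(157) → 309
combine e(158), c(160) → 318
combine f(170), h(187) → 357
combine b(188), 309 → 497
combine 318, 357 → 675
combine 497, 675 → 1172
Huffman total = 152 + 309 + 318 + 357 + 497 + 675 + 1172 = 3480 bits.
Saving = 3516 − 3480 = 36 bits.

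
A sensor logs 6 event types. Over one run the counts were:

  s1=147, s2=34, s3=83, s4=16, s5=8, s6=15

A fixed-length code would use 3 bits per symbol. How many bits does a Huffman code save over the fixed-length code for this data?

315

Fixed-length: 3 bits × 303 symbols = 909 bits.
Huffman merges:
merge s5(8) and s6(15): 23
merge s4(16) and 23: 39
merge s2(34) and 39: 73
merge 73 and s3(83): 156
merge s1(147) and 156: 303
Huffman total = 23 + 39 + 73 + 156 + 303 = 594 bits.
Saving = 909 − 594 = 315 bits.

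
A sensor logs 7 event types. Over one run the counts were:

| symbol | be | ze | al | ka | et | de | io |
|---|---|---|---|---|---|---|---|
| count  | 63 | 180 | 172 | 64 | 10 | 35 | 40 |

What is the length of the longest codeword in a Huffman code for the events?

Merge the two lowest-weight nodes at each step:
et(10) + de(35) → 45
io(40) + 45 → 85
be(63) + ka(64) → 127
85 + 127 → 212
al(172) + ze(180) → 352
212 + 352 → 564
The first pair merged (et, de) ends up deepest, at depth 4.

4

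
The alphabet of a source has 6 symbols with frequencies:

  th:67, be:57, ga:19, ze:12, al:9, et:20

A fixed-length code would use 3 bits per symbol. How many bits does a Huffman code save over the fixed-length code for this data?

Fixed-length: 3 bits × 184 symbols = 552 bits.
Huffman merges:
merge al(9) and ze(12): 21
merge ga(19) and et(20): 39
merge 21 and 39: 60
merge be(57) and 60: 117
merge th(67) and 117: 184
Huffman total = 21 + 39 + 60 + 117 + 184 = 421 bits.
Saving = 552 − 421 = 131 bits.

131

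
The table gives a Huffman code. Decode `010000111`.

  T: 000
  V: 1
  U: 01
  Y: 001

Read left to right; each codeword is recognised as soon as it completes (prefix code):
  01→U | 000→T | 01→U | 1→V | 1→V
Decoded message: UTUVV

UTUVV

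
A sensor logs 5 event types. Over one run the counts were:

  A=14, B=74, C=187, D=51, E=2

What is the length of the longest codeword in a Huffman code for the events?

Merge the two lowest-weight nodes at each step:
E(2) + A(14) → 16
16 + D(51) → 67
67 + B(74) → 141
141 + C(187) → 328
The rarest symbols sit at the bottom; the longest codeword is 4 bits.

4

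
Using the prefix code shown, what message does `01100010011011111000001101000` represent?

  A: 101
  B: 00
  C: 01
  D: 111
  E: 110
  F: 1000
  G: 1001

CFGADFBEF

Read left to right; each codeword is recognised as soon as it completes (prefix code):
  01→C | 1000→F | 1001→G | 101→A | 111→D | 1000→F | 00→B | 110→E | 1000→F
Decoded message: CFGADFBEF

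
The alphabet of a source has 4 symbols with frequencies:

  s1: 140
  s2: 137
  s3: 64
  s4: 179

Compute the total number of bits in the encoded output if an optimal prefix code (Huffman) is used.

1040

Greedily combine the two least-frequent nodes:
combine s3(64), s2(137) → 201
combine s1(140), s4(179) → 319
combine 201, 319 → 520
Total encoded bits = sum of merged weights = 201 + 319 + 520 = 1040.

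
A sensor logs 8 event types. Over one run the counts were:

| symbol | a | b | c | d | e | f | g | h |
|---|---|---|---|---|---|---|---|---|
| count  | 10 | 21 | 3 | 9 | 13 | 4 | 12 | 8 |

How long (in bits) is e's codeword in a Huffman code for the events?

3

Repeatedly merge the two smallest:
c(3) + f(4) → 7
7 + h(8) → 15
d(9) + a(10) → 19
g(12) + e(13) → 25
15 + 19 → 34
b(21) + 25 → 46
34 + 46 → 80
e's leaf is at depth 3, giving a 3-bit codeword.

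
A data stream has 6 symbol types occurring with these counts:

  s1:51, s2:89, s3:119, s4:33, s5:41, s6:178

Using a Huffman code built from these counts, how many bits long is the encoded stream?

1221

Build the Huffman tree bottom-up:
s4(33) + s5(41) → 74
s1(51) + 74 → 125
s2(89) + s3(119) → 208
125 + s6(178) → 303
208 + 303 → 511
The encoded length is the sum of every internal node's weight: 74 + 125 + 208 + 303 + 511 = 1221 bits.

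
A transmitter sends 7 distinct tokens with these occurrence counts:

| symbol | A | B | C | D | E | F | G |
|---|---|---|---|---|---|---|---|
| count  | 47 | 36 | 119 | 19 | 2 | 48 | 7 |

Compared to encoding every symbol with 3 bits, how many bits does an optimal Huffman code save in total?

Fixed-length: 3 bits × 278 symbols = 834 bits.
Huffman merges:
E(2) + G(7) → 9
9 + D(19) → 28
28 + B(36) → 64
A(47) + F(48) → 95
64 + 95 → 159
C(119) + 159 → 278
Huffman total = 9 + 28 + 64 + 95 + 159 + 278 = 633 bits.
Saving = 834 − 633 = 201 bits.

201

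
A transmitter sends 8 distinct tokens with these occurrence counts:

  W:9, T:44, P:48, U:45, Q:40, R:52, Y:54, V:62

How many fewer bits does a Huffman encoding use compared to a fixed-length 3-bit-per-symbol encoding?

Fixed-length: 3 bits × 354 symbols = 1062 bits.
Huffman merges:
W(9) + Q(40) → 49
T(44) + U(45) → 89
P(48) + 49 → 97
R(52) + Y(54) → 106
V(62) + 89 → 151
97 + 106 → 203
151 + 203 → 354
Huffman total = 49 + 89 + 97 + 106 + 151 + 203 + 354 = 1049 bits.
Saving = 1062 − 1049 = 13 bits.

13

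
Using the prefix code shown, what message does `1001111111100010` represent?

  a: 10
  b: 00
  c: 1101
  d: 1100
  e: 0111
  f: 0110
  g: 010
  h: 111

Read left to right; each codeword is recognised as soon as it completes (prefix code):
  10→a | 0111→e | 111→h | 1100→d | 010→g
Decoded message: aehdg

aehdg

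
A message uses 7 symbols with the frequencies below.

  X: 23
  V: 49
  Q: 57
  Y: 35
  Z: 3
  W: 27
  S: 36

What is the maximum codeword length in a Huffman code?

4

Merge the two lowest-weight nodes at each step:
combine Z(3), X(23) → 26
combine 26, W(27) → 53
combine Y(35), S(36) → 71
combine V(49), 53 → 102
combine Q(57), 71 → 128
combine 102, 128 → 230
Maximum depth reached is 4.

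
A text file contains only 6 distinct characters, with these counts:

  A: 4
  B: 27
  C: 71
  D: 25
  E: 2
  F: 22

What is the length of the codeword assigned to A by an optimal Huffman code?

Repeatedly merge the two smallest:
combine E(2), A(4) → 6
combine 6, F(22) → 28
combine D(25), B(27) → 52
combine 28, 52 → 80
combine C(71), 80 → 151
A sits 4 levels below the root, so its codeword is 4 bits.

4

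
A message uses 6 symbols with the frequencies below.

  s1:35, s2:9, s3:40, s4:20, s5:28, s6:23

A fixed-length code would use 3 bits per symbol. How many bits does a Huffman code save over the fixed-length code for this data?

Fixed-length: 3 bits × 155 symbols = 465 bits.
Huffman merges:
s2(9) + s4(20) → 29
s6(23) + s5(28) → 51
29 + s1(35) → 64
s3(40) + 51 → 91
64 + 91 → 155
Huffman total = 29 + 51 + 64 + 91 + 155 = 390 bits.
Saving = 465 − 390 = 75 bits.

75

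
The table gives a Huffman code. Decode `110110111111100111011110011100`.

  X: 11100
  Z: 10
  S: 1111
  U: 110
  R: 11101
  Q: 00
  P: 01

UUSXRXX

Read left to right; each codeword is recognised as soon as it completes (prefix code):
  110→U | 110→U | 1111→S | 11100→X | 11101→R | 11100→X | 11100→X
Decoded message: UUSXRXX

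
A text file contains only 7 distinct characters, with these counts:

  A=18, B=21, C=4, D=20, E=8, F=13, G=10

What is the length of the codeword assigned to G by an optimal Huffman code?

3

Repeatedly merge the two smallest:
combine C(4), E(8) → 12
combine G(10), 12 → 22
combine F(13), A(18) → 31
combine D(20), B(21) → 41
combine 22, 31 → 53
combine 41, 53 → 94
G's leaf is at depth 3, giving a 3-bit codeword.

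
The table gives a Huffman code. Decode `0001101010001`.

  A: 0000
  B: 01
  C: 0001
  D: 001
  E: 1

Read left to right; each codeword is recognised as soon as it completes (prefix code):
  0001→C | 1→E | 01→B | 01→B | 0001→C
Decoded message: CEBBC

CEBBC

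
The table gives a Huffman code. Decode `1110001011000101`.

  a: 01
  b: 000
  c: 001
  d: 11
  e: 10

decaeca

Read left to right; each codeword is recognised as soon as it completes (prefix code):
  11→d | 10→e | 001→c | 01→a | 10→e | 001→c | 01→a
Decoded message: decaeca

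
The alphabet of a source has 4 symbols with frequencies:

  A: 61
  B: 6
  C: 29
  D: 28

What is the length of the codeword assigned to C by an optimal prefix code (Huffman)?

2

Repeatedly merge the two smallest:
combine B(6), D(28) → 34
combine C(29), 34 → 63
combine A(61), 63 → 124
C sits 2 levels below the root, so its codeword is 2 bits.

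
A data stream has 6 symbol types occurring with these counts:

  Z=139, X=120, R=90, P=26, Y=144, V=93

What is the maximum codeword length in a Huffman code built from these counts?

Merge the two lowest-weight nodes at each step:
combine P(26), R(90) → 116
combine V(93), 116 → 209
combine X(120), Z(139) → 259
combine Y(144), 209 → 353
combine 259, 353 → 612
Maximum depth reached is 4.

4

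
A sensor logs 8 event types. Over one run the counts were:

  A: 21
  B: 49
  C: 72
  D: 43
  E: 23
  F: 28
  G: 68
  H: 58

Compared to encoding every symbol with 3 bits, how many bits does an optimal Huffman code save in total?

28

Fixed-length: 3 bits × 362 symbols = 1086 bits.
Huffman merges:
combine A(21), E(23) → 44
combine F(28), D(43) → 71
combine 44, B(49) → 93
combine H(58), G(68) → 126
combine 71, C(72) → 143
combine 93, 126 → 219
combine 143, 219 → 362
Huffman total = 44 + 71 + 93 + 126 + 143 + 219 + 362 = 1058 bits.
Saving = 1086 − 1058 = 28 bits.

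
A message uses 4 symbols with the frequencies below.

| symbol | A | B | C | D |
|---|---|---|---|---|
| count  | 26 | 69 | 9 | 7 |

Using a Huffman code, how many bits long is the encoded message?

Build the Huffman tree bottom-up:
combine D(7), C(9) → 16
combine 16, A(26) → 42
combine 42, B(69) → 111
The encoded length is the sum of every internal node's weight: 16 + 42 + 111 = 169 bits.

169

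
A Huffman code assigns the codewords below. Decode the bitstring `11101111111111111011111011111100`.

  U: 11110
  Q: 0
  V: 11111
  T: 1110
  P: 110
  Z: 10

TVVTVQVZQ

Read left to right; each codeword is recognised as soon as it completes (prefix code):
  1110→T | 11111→V | 11111→V | 1110→T | 11111→V | 0→Q | 11111→V | 10→Z | 0→Q
Decoded message: TVVTVQVZQ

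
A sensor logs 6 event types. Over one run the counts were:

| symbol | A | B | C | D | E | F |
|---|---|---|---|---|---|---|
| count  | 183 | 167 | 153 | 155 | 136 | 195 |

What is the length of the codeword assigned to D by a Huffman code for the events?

3

Huffman merges, smallest pair first:
merge E(136) and C(153): 289
merge D(155) and B(167): 322
merge A(183) and F(195): 378
merge 289 and 322: 611
merge 378 and 611: 989
D's leaf is at depth 3, giving a 3-bit codeword.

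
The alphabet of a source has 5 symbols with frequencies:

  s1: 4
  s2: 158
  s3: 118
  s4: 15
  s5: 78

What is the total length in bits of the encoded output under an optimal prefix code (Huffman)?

Greedily combine the two least-frequent nodes:
s1(4) + s4(15) → 19
19 + s5(78) → 97
97 + s3(118) → 215
s2(158) + 215 → 373
Total encoded bits = sum of merged weights = 19 + 97 + 215 + 373 = 704.

704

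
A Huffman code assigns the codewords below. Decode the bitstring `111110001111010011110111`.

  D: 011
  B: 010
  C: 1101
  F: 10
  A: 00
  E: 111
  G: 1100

EGDCAEFE

Read left to right; each codeword is recognised as soon as it completes (prefix code):
  111→E | 1100→G | 011→D | 1101→C | 00→A | 111→E | 10→F | 111→E
Decoded message: EGDCAEFE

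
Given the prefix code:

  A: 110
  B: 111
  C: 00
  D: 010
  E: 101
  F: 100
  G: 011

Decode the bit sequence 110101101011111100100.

AEEGBFF

Read left to right; each codeword is recognised as soon as it completes (prefix code):
  110→A | 101→E | 101→E | 011→G | 111→B | 100→F | 100→F
Decoded message: AEEGBFF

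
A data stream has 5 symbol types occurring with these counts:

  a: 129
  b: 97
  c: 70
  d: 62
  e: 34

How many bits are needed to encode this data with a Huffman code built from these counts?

880

Merge the two smallest weights repeatedly:
e(34) + d(62) → 96
c(70) + 96 → 166
b(97) + a(129) → 226
166 + 226 → 392
Total encoded bits = sum of merged weights = 96 + 166 + 226 + 392 = 880.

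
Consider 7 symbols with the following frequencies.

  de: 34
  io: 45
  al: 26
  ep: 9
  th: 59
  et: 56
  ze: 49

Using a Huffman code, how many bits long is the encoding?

Greedily combine the two least-frequent nodes:
merge ep(9) and al(26): 35
merge de(34) and 35: 69
merge io(45) and ze(49): 94
merge et(56) and th(59): 115
merge 69 and 94: 163
merge 115 and 163: 278
The encoded length is the sum of every internal node's weight: 35 + 69 + 94 + 115 + 163 + 278 = 754 bits.

754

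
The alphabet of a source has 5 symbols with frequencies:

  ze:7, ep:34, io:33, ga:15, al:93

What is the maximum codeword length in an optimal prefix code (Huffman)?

4

Merge the two lowest-weight nodes at each step:
combine ze(7), ga(15) → 22
combine 22, io(33) → 55
combine ep(34), 55 → 89
combine 89, al(93) → 182
The rarest symbols sit at the bottom; the longest codeword is 4 bits.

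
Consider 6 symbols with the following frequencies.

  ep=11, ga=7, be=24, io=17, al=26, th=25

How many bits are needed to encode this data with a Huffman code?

273

Merge the two smallest weights repeatedly:
ga(7) + ep(11) → 18
io(17) + 18 → 35
be(24) + th(25) → 49
al(26) + 35 → 61
49 + 61 → 110
Each symbol's bit-cost is frequency × depth; summing gives 273 bits (equivalently 18 + 35 + 49 + 61 + 110).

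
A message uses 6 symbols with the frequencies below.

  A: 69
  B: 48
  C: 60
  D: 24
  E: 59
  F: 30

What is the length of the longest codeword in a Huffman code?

Merge the two lowest-weight nodes at each step:
combine D(24), F(30) → 54
combine B(48), 54 → 102
combine E(59), C(60) → 119
combine A(69), 102 → 171
combine 119, 171 → 290
The first pair merged (D, F) ends up deepest, at depth 4.

4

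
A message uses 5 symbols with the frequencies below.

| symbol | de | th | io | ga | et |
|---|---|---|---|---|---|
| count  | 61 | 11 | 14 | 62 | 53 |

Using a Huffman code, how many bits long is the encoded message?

427

Greedily combine the two least-frequent nodes:
combine th(11), io(14) → 25
combine 25, et(53) → 78
combine de(61), ga(62) → 123
combine 78, 123 → 201
The encoded length is the sum of every internal node's weight: 25 + 78 + 123 + 201 = 427 bits.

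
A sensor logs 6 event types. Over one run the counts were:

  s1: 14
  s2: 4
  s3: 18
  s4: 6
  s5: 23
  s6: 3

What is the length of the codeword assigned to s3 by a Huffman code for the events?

2

Build the tree from the bottom:
combine s6(3), s2(4) → 7
combine s4(6), 7 → 13
combine 13, s1(14) → 27
combine s3(18), s5(23) → 41
combine 27, 41 → 68
The subtree containing s3 is merged 2 times, so code length = 2.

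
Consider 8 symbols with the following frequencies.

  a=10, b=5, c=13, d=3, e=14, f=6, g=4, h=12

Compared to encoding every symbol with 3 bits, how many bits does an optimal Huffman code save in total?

9

Fixed-length: 3 bits × 67 symbols = 201 bits.
Huffman merges:
combine d(3), g(4) → 7
combine b(5), f(6) → 11
combine 7, a(10) → 17
combine 11, h(12) → 23
combine c(13), e(14) → 27
combine 17, 23 → 40
combine 27, 40 → 67
Huffman total = 7 + 11 + 17 + 23 + 27 + 40 + 67 = 192 bits.
Saving = 201 − 192 = 9 bits.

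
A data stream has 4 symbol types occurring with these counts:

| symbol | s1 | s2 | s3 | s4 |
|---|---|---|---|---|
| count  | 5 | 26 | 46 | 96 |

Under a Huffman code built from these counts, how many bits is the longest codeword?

3

Merge the two lowest-weight nodes at each step:
s1(5) + s2(26) → 31
31 + s3(46) → 77
77 + s4(96) → 173
Maximum depth reached is 3.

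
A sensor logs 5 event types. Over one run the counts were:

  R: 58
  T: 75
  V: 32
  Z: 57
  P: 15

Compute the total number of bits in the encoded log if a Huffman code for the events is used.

521

Greedily combine the two least-frequent nodes:
P(15) + V(32) → 47
47 + Z(57) → 104
R(58) + T(75) → 133
104 + 133 → 237
Each symbol's bit-cost is frequency × depth; summing gives 521 bits (equivalently 47 + 104 + 133 + 237).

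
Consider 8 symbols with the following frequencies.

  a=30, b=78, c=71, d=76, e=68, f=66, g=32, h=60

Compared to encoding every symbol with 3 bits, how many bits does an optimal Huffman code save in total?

16

Fixed-length: 3 bits × 481 symbols = 1443 bits.
Huffman merges:
combine a(30), g(32) → 62
combine h(60), 62 → 122
combine f(66), e(68) → 134
combine c(71), d(76) → 147
combine b(78), 122 → 200
combine 134, 147 → 281
combine 200, 281 → 481
Huffman total = 62 + 122 + 134 + 147 + 200 + 281 + 481 = 1427 bits.
Saving = 1443 − 1427 = 16 bits.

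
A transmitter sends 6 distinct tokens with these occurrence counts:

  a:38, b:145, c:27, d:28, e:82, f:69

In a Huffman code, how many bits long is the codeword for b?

2

Build the tree from the bottom:
c(27) + d(28) → 55
a(38) + 55 → 93
f(69) + e(82) → 151
93 + b(145) → 238
151 + 238 → 389
b's leaf is at depth 2, giving a 2-bit codeword.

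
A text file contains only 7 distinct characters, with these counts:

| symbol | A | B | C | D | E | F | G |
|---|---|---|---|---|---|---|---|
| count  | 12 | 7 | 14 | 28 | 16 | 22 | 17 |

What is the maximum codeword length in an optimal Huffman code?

Merge the two lowest-weight nodes at each step:
B(7) + A(12) → 19
C(14) + E(16) → 30
G(17) + 19 → 36
F(22) + D(28) → 50
30 + 36 → 66
50 + 66 → 116
Maximum depth reached is 4.

4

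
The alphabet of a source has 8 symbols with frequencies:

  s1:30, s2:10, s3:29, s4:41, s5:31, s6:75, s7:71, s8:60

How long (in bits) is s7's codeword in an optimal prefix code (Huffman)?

2

Repeatedly merge the two smallest:
s2(10) + s3(29) → 39
s1(30) + s5(31) → 61
39 + s4(41) → 80
s8(60) + 61 → 121
s7(71) + s6(75) → 146
80 + 121 → 201
146 + 201 → 347
s7's leaf is at depth 2, giving a 2-bit codeword.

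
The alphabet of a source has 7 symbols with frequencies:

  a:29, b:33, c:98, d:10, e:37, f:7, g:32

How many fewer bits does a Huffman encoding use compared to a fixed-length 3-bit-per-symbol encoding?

Fixed-length: 3 bits × 246 symbols = 738 bits.
Huffman merges:
f(7) + d(10) → 17
17 + a(29) → 46
g(32) + b(33) → 65
e(37) + 46 → 83
65 + 83 → 148
c(98) + 148 → 246
Huffman total = 17 + 46 + 65 + 83 + 148 + 246 = 605 bits.
Saving = 738 − 605 = 133 bits.

133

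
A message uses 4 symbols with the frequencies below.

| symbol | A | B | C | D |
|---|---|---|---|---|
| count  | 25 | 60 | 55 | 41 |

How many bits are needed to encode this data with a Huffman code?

Build the Huffman tree bottom-up:
A(25) + D(41) → 66
C(55) + B(60) → 115
66 + 115 → 181
Total encoded bits = sum of merged weights = 66 + 115 + 181 = 362.

362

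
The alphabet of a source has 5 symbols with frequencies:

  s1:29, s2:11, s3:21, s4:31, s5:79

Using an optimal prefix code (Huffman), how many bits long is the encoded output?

Greedily combine the two least-frequent nodes:
combine s2(11), s3(21) → 32
combine s1(29), s4(31) → 60
combine 32, 60 → 92
combine s5(79), 92 → 171
Total encoded bits = sum of merged weights = 32 + 60 + 92 + 171 = 355.

355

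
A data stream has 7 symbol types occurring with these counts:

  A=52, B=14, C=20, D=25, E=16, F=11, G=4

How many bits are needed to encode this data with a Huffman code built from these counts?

364

Build the Huffman tree bottom-up:
combine G(4), F(11) → 15
combine B(14), 15 → 29
combine E(16), C(20) → 36
combine D(25), 29 → 54
combine 36, A(52) → 88
combine 54, 88 → 142
Total encoded bits = sum of merged weights = 15 + 29 + 36 + 54 + 88 + 142 = 364.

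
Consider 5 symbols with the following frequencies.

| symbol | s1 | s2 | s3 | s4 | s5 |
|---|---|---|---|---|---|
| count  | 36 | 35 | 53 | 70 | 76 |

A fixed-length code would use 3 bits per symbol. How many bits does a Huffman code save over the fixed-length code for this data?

Fixed-length: 3 bits × 270 symbols = 810 bits.
Huffman merges:
s2(35) + s1(36) → 71
s3(53) + s4(70) → 123
71 + s5(76) → 147
123 + 147 → 270
Huffman total = 71 + 123 + 147 + 270 = 611 bits.
Saving = 810 − 611 = 199 bits.

199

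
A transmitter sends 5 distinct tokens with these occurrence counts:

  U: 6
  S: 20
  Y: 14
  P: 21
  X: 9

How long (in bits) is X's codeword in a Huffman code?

3

Build the tree from the bottom:
U(6) + X(9) → 15
Y(14) + 15 → 29
S(20) + P(21) → 41
29 + 41 → 70
X's leaf is at depth 3, giving a 3-bit codeword.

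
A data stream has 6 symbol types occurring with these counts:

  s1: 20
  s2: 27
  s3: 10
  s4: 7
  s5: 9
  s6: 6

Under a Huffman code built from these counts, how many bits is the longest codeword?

3

Merge the two lowest-weight nodes at each step:
combine s6(6), s4(7) → 13
combine s5(9), s3(10) → 19
combine 13, 19 → 32
combine s1(20), s2(27) → 47
combine 32, 47 → 79
Maximum depth reached is 3.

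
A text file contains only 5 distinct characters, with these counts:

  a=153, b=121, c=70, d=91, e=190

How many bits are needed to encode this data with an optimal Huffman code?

1411

Merge the two smallest weights repeatedly:
merge c(70) and d(91): 161
merge b(121) and a(153): 274
merge 161 and e(190): 351
merge 274 and 351: 625
Total encoded bits = sum of merged weights = 161 + 274 + 351 + 625 = 1411.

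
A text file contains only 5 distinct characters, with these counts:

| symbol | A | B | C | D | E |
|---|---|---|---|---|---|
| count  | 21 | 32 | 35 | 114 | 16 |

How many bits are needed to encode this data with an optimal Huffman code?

426

Merge the two smallest weights repeatedly:
combine E(16), A(21) → 37
combine B(32), C(35) → 67
combine 37, 67 → 104
combine 104, D(114) → 218
Total encoded bits = sum of merged weights = 37 + 67 + 104 + 218 = 426.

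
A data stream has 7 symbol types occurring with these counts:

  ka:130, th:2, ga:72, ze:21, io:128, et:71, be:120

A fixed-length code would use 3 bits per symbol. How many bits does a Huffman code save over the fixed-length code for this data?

Fixed-length: 3 bits × 544 symbols = 1632 bits.
Huffman merges:
merge th(2) and ze(21): 23
merge 23 and et(71): 94
merge ga(72) and 94: 166
merge be(120) and io(128): 248
merge ka(130) and 166: 296
merge 248 and 296: 544
Huffman total = 23 + 94 + 166 + 248 + 296 + 544 = 1371 bits.
Saving = 1632 − 1371 = 261 bits.

261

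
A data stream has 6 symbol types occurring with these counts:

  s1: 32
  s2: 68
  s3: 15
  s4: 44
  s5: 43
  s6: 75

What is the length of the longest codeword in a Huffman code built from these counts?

Merge the two lowest-weight nodes at each step:
merge s3(15) and s1(32): 47
merge s5(43) and s4(44): 87
merge 47 and s2(68): 115
merge s6(75) and 87: 162
merge 115 and 162: 277
Maximum depth reached is 3.

3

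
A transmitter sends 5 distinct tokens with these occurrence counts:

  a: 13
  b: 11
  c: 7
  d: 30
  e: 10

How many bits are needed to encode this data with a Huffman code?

153

Build the Huffman tree bottom-up:
merge c(7) and e(10): 17
merge b(11) and a(13): 24
merge 17 and 24: 41
merge d(30) and 41: 71
Total encoded bits = sum of merged weights = 17 + 24 + 41 + 71 = 153.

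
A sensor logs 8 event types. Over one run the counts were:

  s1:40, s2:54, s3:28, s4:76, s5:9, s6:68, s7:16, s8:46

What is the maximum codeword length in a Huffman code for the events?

Merge the two lowest-weight nodes at each step:
s5(9) + s7(16) → 25
25 + s3(28) → 53
s1(40) + s8(46) → 86
53 + s2(54) → 107
s6(68) + s4(76) → 144
86 + 107 → 193
144 + 193 → 337
The first pair merged (s5, s7) ends up deepest, at depth 5.

5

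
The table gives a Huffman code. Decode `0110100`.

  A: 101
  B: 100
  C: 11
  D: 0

DCDB

Read left to right; each codeword is recognised as soon as it completes (prefix code):
  0→D | 11→C | 0→D | 100→B
Decoded message: DCDB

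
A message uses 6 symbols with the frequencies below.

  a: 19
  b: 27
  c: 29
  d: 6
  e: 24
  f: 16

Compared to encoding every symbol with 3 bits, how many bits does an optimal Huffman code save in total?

58

Fixed-length: 3 bits × 121 symbols = 363 bits.
Huffman merges:
merge d(6) and f(16): 22
merge a(19) and 22: 41
merge e(24) and b(27): 51
merge c(29) and 41: 70
merge 51 and 70: 121
Huffman total = 22 + 41 + 51 + 70 + 121 = 305 bits.
Saving = 363 − 305 = 58 bits.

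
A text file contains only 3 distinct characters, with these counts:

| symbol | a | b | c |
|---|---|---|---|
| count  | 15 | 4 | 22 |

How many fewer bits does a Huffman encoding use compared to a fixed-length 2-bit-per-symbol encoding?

Fixed-length: 2 bits × 41 symbols = 82 bits.
Huffman merges:
b(4) + a(15) → 19
19 + c(22) → 41
Huffman total = 19 + 41 = 60 bits.
Saving = 82 − 60 = 22 bits.

22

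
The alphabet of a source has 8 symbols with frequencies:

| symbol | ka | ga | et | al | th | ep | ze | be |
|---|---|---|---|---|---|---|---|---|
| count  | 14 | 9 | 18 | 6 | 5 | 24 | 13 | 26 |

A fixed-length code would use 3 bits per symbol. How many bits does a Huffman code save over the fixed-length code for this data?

19

Fixed-length: 3 bits × 115 symbols = 345 bits.
Huffman merges:
th(5) + al(6) → 11
ga(9) + 11 → 20
ze(13) + ka(14) → 27
et(18) + 20 → 38
ep(24) + be(26) → 50
27 + 38 → 65
50 + 65 → 115
Huffman total = 11 + 20 + 27 + 38 + 50 + 65 + 115 = 326 bits.
Saving = 345 − 326 = 19 bits.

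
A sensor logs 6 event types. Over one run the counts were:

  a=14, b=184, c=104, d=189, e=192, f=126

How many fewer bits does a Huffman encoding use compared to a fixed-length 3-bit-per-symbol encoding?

Fixed-length: 3 bits × 809 symbols = 2427 bits.
Huffman merges:
combine a(14), c(104) → 118
combine 118, f(126) → 244
combine b(184), d(189) → 373
combine e(192), 244 → 436
combine 373, 436 → 809
Huffman total = 118 + 244 + 373 + 436 + 809 = 1980 bits.
Saving = 2427 − 1980 = 447 bits.

447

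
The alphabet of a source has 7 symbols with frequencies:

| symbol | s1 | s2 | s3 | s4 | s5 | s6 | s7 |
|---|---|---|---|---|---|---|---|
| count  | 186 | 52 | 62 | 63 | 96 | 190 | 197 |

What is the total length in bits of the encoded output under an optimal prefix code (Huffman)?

2238

Greedily combine the two least-frequent nodes:
merge s2(52) and s3(62): 114
merge s4(63) and s5(96): 159
merge 114 and 159: 273
merge s1(186) and s6(190): 376
merge s7(197) and 273: 470
merge 376 and 470: 846
The encoded length is the sum of every internal node's weight: 114 + 159 + 273 + 376 + 470 + 846 = 2238 bits.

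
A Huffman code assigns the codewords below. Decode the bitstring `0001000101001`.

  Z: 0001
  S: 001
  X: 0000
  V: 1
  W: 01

Read left to right; each codeword is recognised as soon as it completes (prefix code):
  0001→Z | 0001→Z | 01→W | 001→S
Decoded message: ZZWS

ZZWS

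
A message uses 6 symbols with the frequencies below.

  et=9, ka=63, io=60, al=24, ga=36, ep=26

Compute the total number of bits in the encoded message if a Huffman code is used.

Build the Huffman tree bottom-up:
combine et(9), al(24) → 33
combine ep(26), 33 → 59
combine ga(36), 59 → 95
combine io(60), ka(63) → 123
combine 95, 123 → 218
The encoded length is the sum of every internal node's weight: 33 + 59 + 95 + 123 + 218 = 528 bits.

528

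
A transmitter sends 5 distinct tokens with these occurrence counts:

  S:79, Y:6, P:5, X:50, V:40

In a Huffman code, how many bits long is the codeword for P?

Repeatedly merge the two smallest:
merge P(5) and Y(6): 11
merge 11 and V(40): 51
merge X(50) and 51: 101
merge S(79) and 101: 180
P sits 4 levels below the root, so its codeword is 4 bits.

4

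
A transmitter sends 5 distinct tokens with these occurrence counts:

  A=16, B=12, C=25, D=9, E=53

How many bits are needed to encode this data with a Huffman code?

Build the Huffman tree bottom-up:
D(9) + B(12) → 21
A(16) + 21 → 37
C(25) + 37 → 62
E(53) + 62 → 115
The encoded length is the sum of every internal node's weight: 21 + 37 + 62 + 115 = 235 bits.

235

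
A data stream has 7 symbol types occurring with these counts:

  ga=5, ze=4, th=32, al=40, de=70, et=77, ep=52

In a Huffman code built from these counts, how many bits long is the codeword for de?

2

Huffman merges, smallest pair first:
merge ze(4) and ga(5): 9
merge 9 and th(32): 41
merge al(40) and 41: 81
merge ep(52) and de(70): 122
merge et(77) and 81: 158
merge 122 and 158: 280
The subtree containing de is merged 2 times, so code length = 2.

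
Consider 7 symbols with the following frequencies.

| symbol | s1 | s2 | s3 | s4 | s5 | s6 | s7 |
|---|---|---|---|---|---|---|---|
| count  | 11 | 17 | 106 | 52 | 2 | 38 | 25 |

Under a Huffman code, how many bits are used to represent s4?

Build the tree from the bottom:
merge s5(2) and s1(11): 13
merge 13 and s2(17): 30
merge s7(25) and 30: 55
merge s6(38) and s4(52): 90
merge 55 and 90: 145
merge s3(106) and 145: 251
The subtree containing s4 is merged 3 times, so code length = 3.

3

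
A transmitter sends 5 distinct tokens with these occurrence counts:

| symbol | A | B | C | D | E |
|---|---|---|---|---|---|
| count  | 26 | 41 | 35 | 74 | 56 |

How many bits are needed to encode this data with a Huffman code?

525

Build the Huffman tree bottom-up:
merge A(26) and C(35): 61
merge B(41) and E(56): 97
merge 61 and D(74): 135
merge 97 and 135: 232
Total encoded bits = sum of merged weights = 61 + 97 + 135 + 232 = 525.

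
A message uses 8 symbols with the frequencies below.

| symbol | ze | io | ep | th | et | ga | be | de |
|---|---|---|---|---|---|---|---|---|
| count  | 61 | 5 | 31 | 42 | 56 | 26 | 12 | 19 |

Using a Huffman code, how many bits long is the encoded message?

Greedily combine the two least-frequent nodes:
io(5) + be(12) → 17
17 + de(19) → 36
ga(26) + ep(31) → 57
36 + th(42) → 78
et(56) + 57 → 113
ze(61) + 78 → 139
113 + 139 → 252
The encoded length is the sum of every internal node's weight: 17 + 36 + 57 + 78 + 113 + 139 + 252 = 692 bits.

692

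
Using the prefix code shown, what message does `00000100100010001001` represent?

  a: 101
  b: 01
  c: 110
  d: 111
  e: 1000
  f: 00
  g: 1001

ffbfeeg

Read left to right; each codeword is recognised as soon as it completes (prefix code):
  00→f | 00→f | 01→b | 00→f | 1000→e | 1000→e | 1001→g
Decoded message: ffbfeeg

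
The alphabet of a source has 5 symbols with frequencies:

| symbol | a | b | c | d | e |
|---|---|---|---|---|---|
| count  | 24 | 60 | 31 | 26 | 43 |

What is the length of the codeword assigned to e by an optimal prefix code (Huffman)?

Build the tree from the bottom:
combine a(24), d(26) → 50
combine c(31), e(43) → 74
combine 50, b(60) → 110
combine 74, 110 → 184
e sits 2 levels below the root, so its codeword is 2 bits.

2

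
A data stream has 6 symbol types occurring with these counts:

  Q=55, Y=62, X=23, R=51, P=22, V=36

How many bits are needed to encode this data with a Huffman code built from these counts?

Merge the two smallest weights repeatedly:
merge P(22) and X(23): 45
merge V(36) and 45: 81
merge R(51) and Q(55): 106
merge Y(62) and 81: 143
merge 106 and 143: 249
Each symbol's bit-cost is frequency × depth; summing gives 624 bits (equivalently 45 + 81 + 106 + 143 + 249).

624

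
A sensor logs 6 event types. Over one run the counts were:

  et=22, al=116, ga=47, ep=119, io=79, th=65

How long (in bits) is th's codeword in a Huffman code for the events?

3

Repeatedly merge the two smallest:
et(22) + ga(47) → 69
th(65) + 69 → 134
io(79) + al(116) → 195
ep(119) + 134 → 253
195 + 253 → 448
The subtree containing th is merged 3 times, so code length = 3.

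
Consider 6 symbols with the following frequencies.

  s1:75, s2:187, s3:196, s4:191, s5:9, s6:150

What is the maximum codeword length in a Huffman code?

4

Merge the two lowest-weight nodes at each step:
combine s5(9), s1(75) → 84
combine 84, s6(150) → 234
combine s2(187), s4(191) → 378
combine s3(196), 234 → 430
combine 378, 430 → 808
Maximum depth reached is 4.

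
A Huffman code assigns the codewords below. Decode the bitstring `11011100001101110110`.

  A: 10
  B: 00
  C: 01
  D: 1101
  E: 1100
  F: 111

DEBDDA

Read left to right; each codeword is recognised as soon as it completes (prefix code):
  1101→D | 1100→E | 00→B | 1101→D | 1101→D | 10→A
Decoded message: DEBDDA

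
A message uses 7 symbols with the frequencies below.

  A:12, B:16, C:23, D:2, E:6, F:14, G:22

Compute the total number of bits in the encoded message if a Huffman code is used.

Greedily combine the two least-frequent nodes:
merge D(2) and E(6): 8
merge 8 and A(12): 20
merge F(14) and B(16): 30
merge 20 and G(22): 42
merge C(23) and 30: 53
merge 42 and 53: 95
Each symbol's bit-cost is frequency × depth; summing gives 248 bits (equivalently 8 + 20 + 30 + 42 + 53 + 95).

248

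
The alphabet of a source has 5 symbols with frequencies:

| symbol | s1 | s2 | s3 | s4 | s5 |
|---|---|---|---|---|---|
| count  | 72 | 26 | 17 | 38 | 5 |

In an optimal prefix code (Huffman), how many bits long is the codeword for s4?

2

Build the tree from the bottom:
merge s5(5) and s3(17): 22
merge 22 and s2(26): 48
merge s4(38) and 48: 86
merge s1(72) and 86: 158
s4's leaf is at depth 2, giving a 2-bit codeword.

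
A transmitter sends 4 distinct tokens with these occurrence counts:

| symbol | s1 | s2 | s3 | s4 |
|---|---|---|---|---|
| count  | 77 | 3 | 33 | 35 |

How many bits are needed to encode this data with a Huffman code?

Merge the two smallest weights repeatedly:
s2(3) + s3(33) → 36
s4(35) + 36 → 71
71 + s1(77) → 148
Total encoded bits = sum of merged weights = 36 + 71 + 148 = 255.

255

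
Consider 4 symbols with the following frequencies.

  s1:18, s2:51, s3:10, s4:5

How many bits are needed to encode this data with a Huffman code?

Merge the two smallest weights repeatedly:
combine s4(5), s3(10) → 15
combine 15, s1(18) → 33
combine 33, s2(51) → 84
The encoded length is the sum of every internal node's weight: 15 + 33 + 84 = 132 bits.

132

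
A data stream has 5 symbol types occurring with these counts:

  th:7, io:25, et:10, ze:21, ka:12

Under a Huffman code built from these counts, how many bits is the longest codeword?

3

Merge the two lowest-weight nodes at each step:
combine th(7), et(10) → 17
combine ka(12), 17 → 29
combine ze(21), io(25) → 46
combine 29, 46 → 75
The rarest symbols sit at the bottom; the longest codeword is 3 bits.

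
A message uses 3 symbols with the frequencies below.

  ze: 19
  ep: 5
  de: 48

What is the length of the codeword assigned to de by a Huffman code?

Build the tree from the bottom:
ep(5) + ze(19) → 24
24 + de(48) → 72
de is merged only at the final step, so code length = 1.

1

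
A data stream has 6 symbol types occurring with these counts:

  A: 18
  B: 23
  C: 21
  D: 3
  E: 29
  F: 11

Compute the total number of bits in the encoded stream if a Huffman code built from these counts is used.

256

Greedily combine the two least-frequent nodes:
combine D(3), F(11) → 14
combine 14, A(18) → 32
combine C(21), B(23) → 44
combine E(29), 32 → 61
combine 44, 61 → 105
Total encoded bits = sum of merged weights = 14 + 32 + 44 + 61 + 105 = 256.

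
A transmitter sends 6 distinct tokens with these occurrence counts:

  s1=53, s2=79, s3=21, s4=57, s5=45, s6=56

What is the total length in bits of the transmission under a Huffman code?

797

Greedily combine the two least-frequent nodes:
combine s3(21), s5(45) → 66
combine s1(53), s6(56) → 109
combine s4(57), 66 → 123
combine s2(79), 109 → 188
combine 123, 188 → 311
Total encoded bits = sum of merged weights = 66 + 109 + 123 + 188 + 311 = 797.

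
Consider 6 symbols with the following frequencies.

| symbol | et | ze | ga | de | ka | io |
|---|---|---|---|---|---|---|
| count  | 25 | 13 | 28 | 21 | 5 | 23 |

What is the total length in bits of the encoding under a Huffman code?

Build the Huffman tree bottom-up:
merge ka(5) and ze(13): 18
merge 18 and de(21): 39
merge io(23) and et(25): 48
merge ga(28) and 39: 67
merge 48 and 67: 115
Each symbol's bit-cost is frequency × depth; summing gives 287 bits (equivalently 18 + 39 + 48 + 67 + 115).

287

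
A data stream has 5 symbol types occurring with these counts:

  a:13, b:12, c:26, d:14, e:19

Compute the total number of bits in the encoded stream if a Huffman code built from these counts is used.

193

Build the Huffman tree bottom-up:
b(12) + a(13) → 25
d(14) + e(19) → 33
25 + c(26) → 51
33 + 51 → 84
The encoded length is the sum of every internal node's weight: 25 + 33 + 51 + 84 = 193 bits.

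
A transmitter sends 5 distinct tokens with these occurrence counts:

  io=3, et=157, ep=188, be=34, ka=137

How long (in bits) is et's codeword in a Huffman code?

Huffman merges, smallest pair first:
merge io(3) and be(34): 37
merge 37 and ka(137): 174
merge et(157) and 174: 331
merge ep(188) and 331: 519
et sits 2 levels below the root, so its codeword is 2 bits.

2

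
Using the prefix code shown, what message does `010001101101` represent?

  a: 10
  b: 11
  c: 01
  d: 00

Read left to right; each codeword is recognised as soon as it completes (prefix code):
  01→c | 00→d | 01→c | 10→a | 11→b | 01→c
Decoded message: cdcabc

cdcabc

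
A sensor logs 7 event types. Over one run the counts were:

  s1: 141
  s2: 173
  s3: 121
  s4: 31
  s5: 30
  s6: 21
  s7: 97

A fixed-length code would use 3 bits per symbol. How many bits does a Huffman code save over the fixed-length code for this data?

Fixed-length: 3 bits × 614 symbols = 1842 bits.
Huffman merges:
merge s6(21) and s5(30): 51
merge s4(31) and 51: 82
merge 82 and s7(97): 179
merge s3(121) and s1(141): 262
merge s2(173) and 179: 352
merge 262 and 352: 614
Huffman total = 51 + 82 + 179 + 262 + 352 + 614 = 1540 bits.
Saving = 1842 − 1540 = 302 bits.

302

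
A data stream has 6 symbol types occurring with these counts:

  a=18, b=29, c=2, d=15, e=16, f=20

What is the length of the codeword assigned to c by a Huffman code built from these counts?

4

Build the tree from the bottom:
c(2) + d(15) → 17
e(16) + 17 → 33
a(18) + f(20) → 38
b(29) + 33 → 62
38 + 62 → 100
c's leaf is at depth 4, giving a 4-bit codeword.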